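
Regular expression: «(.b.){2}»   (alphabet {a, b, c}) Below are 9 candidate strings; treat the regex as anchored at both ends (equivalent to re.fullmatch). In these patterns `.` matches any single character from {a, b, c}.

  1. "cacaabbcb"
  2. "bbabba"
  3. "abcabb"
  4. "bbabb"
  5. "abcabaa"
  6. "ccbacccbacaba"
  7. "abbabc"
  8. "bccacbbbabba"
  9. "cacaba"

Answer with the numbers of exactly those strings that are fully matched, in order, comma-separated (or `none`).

1 → no match
2 → match
3 → match
4 → no match
5 → no match
6 → no match
7 → match
8 → no match
9 → no match

2, 3, 7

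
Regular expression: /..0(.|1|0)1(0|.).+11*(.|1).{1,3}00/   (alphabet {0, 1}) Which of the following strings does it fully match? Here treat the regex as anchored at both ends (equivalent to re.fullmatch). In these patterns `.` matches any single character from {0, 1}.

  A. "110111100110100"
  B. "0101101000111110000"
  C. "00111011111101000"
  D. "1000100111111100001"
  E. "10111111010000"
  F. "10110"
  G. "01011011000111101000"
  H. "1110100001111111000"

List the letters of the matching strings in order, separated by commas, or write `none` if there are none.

A, B, G

A → match
B → match
C → no match
D → no match — must end with "00"
E → no match
F → no match — must end with "00"
G → match
H → no match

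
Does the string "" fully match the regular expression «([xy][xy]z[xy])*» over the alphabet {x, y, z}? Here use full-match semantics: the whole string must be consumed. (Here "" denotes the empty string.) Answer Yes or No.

Yes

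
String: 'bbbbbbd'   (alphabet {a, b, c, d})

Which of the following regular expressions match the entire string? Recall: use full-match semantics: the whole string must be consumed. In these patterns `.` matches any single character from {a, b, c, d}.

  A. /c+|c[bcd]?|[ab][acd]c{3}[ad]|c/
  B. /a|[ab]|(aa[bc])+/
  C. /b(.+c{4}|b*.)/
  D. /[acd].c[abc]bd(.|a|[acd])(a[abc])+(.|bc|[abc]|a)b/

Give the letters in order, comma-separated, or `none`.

A → no match
B → no match
C → match
D → no match — must end with 'b'

C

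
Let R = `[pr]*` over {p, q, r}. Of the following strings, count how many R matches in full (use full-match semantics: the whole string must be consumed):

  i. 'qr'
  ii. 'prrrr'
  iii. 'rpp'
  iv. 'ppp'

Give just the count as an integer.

3

i. 'qr' → no match
ii. 'prrrr' → match
iii. 'rpp' → match
iv. 'ppp' → match
Total matched: 3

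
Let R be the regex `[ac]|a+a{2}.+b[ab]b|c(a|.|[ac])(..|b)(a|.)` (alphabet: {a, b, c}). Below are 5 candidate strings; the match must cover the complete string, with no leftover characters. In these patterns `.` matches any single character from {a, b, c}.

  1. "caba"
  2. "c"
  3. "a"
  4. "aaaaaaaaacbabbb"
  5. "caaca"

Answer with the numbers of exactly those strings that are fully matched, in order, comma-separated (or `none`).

1, 2, 3, 4, 5

1 → match
2 → match
3 → match
4 → match
5 → match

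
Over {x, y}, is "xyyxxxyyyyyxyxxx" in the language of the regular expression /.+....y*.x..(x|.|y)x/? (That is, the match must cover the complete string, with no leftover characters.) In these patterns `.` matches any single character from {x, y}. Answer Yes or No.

Yes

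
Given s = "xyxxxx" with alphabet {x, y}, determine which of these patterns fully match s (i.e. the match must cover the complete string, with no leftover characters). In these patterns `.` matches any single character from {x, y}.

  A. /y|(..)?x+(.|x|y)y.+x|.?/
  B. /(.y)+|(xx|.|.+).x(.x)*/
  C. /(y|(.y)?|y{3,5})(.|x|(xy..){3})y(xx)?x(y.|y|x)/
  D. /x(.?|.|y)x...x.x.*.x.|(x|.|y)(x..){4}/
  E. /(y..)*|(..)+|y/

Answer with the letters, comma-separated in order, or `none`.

A → no match
B → match
C → match
D → no match
E → match

B, C, E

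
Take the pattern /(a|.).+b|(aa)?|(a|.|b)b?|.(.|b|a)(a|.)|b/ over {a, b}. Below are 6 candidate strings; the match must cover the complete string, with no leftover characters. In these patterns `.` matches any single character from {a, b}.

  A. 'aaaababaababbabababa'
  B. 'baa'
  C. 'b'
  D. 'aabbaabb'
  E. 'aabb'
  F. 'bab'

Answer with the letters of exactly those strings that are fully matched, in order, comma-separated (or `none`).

B, C, D, E, F

A → no match
B → match
C → match
D → match
E → match
F → match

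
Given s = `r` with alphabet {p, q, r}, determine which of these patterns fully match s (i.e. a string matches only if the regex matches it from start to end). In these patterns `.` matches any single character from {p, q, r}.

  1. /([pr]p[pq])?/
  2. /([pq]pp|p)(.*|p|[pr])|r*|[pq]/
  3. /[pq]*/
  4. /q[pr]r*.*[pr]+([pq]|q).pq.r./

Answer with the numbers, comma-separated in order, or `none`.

2

1 → no match
2 → match
3 → no match
4 → no match — must start with `q`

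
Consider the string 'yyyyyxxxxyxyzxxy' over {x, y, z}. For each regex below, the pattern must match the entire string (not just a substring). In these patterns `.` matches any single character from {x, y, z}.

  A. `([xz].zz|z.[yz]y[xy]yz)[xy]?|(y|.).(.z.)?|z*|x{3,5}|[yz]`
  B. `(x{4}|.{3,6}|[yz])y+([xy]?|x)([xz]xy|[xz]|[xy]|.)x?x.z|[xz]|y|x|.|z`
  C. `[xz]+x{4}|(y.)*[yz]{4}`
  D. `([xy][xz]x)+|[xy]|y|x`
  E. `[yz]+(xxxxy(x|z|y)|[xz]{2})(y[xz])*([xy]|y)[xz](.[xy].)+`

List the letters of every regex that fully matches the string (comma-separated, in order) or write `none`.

E

A → no match
B → no match
C → no match
D → no match
E → match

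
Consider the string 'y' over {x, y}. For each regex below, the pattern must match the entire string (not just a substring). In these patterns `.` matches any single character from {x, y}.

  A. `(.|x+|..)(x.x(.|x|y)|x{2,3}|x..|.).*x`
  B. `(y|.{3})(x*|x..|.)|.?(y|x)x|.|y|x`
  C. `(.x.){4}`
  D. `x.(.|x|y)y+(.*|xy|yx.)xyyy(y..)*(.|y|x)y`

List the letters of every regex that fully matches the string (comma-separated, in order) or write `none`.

A → no match — must end with 'x'
B → match
C → no match
D → no match — must start with 'x'

B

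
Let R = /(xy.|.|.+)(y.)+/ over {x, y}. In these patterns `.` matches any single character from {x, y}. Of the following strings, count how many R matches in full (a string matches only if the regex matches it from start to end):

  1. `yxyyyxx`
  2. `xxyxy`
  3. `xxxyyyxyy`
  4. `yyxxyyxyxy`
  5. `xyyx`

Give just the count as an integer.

2

1 → no match
2 → no match
3 → match
4 → no match
5 → match
Total matched: 2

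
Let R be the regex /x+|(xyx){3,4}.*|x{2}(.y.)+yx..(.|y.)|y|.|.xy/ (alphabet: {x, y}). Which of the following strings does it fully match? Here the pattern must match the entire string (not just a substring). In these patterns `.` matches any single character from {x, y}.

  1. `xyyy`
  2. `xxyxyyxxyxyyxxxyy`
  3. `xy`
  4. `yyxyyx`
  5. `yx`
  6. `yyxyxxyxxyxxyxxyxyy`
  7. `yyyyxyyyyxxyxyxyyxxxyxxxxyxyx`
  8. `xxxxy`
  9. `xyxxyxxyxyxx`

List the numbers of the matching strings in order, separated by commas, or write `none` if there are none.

9

1. `xyyy` → no match
2 → no match
3. `xy` → no match
4. `yyxyyx` → no match
5. `yx` → no match
6 → no match
7 → no match
8. `xxxxy` → no match
9. `xyxxyxxyxyxx` → match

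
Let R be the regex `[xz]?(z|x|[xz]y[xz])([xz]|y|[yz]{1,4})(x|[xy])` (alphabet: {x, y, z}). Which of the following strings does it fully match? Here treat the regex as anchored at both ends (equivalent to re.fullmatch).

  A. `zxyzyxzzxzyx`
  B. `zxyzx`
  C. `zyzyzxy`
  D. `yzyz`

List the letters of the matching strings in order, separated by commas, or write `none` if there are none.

A → no match
B → match
C → no match
D → no match

B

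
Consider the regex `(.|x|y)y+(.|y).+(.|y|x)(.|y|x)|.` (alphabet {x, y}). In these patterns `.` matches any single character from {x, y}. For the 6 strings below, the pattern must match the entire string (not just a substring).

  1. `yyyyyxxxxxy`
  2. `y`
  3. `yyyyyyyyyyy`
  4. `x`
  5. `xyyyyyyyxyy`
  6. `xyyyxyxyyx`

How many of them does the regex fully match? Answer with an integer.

6

1 → match
2 → match
3 → match
4 → match
5 → match
6 → match
Total matched: 6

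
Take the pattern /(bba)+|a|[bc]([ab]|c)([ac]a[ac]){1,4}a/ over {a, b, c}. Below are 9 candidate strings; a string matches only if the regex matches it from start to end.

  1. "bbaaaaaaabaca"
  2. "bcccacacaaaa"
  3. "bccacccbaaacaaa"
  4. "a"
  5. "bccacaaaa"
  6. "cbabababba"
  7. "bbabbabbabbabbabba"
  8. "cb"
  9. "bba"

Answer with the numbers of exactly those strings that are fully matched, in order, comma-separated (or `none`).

1 → no match
2 → no match
3 → no match
4 → match
5 → match
6 → no match
7 → match
8 → no match
9 → match

4, 5, 7, 9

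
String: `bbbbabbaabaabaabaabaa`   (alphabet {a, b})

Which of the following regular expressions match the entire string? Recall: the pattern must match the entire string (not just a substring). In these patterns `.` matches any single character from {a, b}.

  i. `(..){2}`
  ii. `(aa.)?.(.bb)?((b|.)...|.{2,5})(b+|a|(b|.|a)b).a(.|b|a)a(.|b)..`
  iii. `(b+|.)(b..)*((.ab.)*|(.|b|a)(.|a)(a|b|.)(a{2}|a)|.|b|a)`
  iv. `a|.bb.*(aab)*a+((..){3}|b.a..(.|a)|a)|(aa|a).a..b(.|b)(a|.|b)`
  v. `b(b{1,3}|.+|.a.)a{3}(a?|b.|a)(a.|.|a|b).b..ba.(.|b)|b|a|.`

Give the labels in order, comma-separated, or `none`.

iii, iv

i → no match
ii → no match
iii → match
iv → match
v → no match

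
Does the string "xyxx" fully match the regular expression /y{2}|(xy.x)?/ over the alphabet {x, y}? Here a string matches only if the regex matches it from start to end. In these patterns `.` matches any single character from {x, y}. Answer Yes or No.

Yes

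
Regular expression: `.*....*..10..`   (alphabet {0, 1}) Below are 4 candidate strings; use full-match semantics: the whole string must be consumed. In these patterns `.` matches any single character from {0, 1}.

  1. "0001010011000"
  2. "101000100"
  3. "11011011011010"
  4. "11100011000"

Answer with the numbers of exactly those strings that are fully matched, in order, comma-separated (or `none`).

1, 3, 4

1 → match
2. "101000100" → no match
3 → match
4. "11100011000" → match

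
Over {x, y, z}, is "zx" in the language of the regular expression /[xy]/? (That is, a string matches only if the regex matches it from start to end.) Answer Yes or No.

No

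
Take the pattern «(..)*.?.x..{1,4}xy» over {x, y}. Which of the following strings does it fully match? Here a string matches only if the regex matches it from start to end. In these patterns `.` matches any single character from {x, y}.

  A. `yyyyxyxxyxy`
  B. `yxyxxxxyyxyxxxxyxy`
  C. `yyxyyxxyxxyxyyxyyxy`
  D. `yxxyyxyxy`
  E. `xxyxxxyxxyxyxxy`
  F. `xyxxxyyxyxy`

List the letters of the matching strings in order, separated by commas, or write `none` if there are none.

A, B, C, D, E, F

A → match
B → match
C → match
D → match
E → match
F → match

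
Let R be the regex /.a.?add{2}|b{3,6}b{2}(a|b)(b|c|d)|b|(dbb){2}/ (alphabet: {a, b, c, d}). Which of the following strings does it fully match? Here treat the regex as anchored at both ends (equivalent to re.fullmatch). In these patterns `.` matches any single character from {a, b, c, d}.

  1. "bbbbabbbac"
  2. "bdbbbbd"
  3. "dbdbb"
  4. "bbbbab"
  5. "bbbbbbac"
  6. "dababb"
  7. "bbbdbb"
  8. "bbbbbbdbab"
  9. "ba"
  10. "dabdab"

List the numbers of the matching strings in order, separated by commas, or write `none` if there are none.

5

1 → no match
2 → no match
3 → no match
4 → no match
5 → match
6 → no match
7 → no match
8 → no match
9 → no match
10 → no match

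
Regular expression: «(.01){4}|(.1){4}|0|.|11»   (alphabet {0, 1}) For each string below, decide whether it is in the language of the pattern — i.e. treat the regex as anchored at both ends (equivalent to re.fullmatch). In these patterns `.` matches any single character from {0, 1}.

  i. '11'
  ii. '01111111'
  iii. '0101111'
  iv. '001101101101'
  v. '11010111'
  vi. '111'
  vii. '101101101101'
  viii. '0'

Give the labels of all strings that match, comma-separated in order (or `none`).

i → match
ii → match
iii → no match
iv → match
v → match
vi → no match
vii → match
viii → match

i, ii, iv, v, vii, viii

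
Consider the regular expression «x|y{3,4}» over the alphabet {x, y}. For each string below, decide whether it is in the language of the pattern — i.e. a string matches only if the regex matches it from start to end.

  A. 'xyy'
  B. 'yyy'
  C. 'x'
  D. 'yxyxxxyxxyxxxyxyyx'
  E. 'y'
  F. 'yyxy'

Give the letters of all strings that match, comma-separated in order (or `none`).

B, C

A → no match
B → match
C → match
D → no match
E → no match
F → no match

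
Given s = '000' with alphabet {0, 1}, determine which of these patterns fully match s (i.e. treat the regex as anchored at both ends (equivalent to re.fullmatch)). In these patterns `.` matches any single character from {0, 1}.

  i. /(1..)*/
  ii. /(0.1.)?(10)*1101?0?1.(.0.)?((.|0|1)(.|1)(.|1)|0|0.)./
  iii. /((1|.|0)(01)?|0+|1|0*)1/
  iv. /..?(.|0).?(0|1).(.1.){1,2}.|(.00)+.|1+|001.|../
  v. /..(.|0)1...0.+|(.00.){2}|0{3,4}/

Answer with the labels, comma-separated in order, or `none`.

v

i → no match
ii → no match
iii → no match — must end with '1'
iv → no match
v → match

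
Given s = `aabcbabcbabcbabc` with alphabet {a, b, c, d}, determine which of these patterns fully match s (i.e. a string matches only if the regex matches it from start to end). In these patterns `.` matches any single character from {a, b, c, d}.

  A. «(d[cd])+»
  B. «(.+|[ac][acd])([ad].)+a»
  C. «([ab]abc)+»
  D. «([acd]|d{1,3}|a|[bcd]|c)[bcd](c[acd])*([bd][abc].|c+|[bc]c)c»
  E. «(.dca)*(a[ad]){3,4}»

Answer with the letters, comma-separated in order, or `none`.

A → no match — must start with `d`
B → no match — must end with `a`
C → match
D → no match
E → no match

C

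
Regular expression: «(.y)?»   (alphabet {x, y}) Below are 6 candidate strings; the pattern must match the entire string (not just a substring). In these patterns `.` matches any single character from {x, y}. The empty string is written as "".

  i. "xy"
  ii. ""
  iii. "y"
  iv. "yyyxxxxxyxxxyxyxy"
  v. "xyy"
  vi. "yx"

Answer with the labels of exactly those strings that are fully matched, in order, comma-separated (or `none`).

i → match
ii → match
iii → no match
iv → no match
v → no match
vi → no match

i, ii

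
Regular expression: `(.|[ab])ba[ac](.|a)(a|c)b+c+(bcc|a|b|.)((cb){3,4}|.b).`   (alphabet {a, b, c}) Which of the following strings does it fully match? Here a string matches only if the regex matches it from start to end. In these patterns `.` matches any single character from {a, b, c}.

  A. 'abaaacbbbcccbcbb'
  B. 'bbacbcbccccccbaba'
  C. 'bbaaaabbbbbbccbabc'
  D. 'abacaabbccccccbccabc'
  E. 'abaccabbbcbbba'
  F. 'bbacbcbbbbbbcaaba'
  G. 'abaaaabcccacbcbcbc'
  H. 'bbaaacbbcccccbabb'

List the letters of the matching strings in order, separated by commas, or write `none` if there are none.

A, B, C, D, E, F, G, H

A → match
B → match
C → match
D → match
E → match
F → match
G → match
H → match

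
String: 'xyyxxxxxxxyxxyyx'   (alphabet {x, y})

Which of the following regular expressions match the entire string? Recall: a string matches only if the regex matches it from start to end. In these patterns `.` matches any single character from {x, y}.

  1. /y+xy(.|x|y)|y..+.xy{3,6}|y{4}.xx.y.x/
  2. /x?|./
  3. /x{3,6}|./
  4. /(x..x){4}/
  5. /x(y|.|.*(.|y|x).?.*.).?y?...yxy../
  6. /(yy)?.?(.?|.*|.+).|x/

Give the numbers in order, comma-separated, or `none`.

4, 6

1 → no match — must start with 'y'
2 → no match
3 → no match
4 → match
5 → no match
6 → match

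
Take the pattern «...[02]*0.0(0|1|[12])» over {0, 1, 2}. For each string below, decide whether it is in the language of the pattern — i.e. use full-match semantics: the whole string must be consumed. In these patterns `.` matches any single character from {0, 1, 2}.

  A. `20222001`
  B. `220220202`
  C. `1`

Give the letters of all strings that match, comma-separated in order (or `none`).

B

A → no match
B → match
C → no match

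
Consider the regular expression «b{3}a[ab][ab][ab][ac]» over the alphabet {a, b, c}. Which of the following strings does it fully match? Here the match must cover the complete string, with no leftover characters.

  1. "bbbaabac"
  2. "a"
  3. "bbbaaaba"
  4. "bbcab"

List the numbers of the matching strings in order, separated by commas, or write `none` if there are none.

1 → match
2 → no match — must start with "b"
3 → match
4 → no match

1, 3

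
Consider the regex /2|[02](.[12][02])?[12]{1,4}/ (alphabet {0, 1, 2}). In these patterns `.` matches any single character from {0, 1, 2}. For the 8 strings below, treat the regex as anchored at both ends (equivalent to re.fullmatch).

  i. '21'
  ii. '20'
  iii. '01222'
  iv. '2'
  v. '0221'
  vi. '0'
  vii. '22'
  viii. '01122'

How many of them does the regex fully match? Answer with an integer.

6

i → match
ii → no match
iii → match
iv → match
v → match
vi → no match
vii → match
viii → match
Total matched: 6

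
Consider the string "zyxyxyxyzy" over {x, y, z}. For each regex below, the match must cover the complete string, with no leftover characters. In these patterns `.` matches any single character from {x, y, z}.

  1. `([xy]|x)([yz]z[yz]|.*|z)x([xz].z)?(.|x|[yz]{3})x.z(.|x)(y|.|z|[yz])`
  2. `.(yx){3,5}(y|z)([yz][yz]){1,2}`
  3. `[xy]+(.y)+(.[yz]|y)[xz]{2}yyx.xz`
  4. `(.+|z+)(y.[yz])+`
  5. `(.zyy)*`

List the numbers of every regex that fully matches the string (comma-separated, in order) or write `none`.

1 → no match
2 → match
3 → no match — must end with "xz"
4 → match
5 → no match

2, 4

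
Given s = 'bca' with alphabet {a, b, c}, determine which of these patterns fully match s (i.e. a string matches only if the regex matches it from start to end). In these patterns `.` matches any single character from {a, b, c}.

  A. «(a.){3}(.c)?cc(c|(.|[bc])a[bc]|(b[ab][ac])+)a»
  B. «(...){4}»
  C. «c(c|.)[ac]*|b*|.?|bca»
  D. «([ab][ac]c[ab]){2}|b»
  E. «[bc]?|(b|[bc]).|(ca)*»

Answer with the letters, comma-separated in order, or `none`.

A → no match — must start with 'a'
B → no match
C → match
D → no match
E → no match

C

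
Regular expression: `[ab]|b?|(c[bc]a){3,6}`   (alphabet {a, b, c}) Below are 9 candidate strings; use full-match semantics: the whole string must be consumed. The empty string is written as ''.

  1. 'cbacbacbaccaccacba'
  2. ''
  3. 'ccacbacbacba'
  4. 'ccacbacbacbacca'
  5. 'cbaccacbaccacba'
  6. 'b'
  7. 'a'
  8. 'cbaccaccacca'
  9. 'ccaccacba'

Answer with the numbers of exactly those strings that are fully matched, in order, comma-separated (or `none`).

1 → match
2 → match
3 → match
4 → match
5 → match
6 → match
7 → match
8 → match
9 → match

1, 2, 3, 4, 5, 6, 7, 8, 9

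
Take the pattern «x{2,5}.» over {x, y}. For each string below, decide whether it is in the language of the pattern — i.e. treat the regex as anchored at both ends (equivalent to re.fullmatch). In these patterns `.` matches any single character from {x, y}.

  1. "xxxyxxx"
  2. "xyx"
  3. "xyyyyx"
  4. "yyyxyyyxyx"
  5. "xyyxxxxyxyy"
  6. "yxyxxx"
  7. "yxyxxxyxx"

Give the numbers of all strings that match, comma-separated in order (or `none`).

none

1. "xxxyxxx" → no match
2. "xyx" → no match
3. "xyyyyx" → no match
4. "yyyxyyyxyx" → no match — must start with "x"
5. "xyyxxxxyxyy" → no match
6. "yxyxxx" → no match — must start with "x"
7. "yxyxxxyxx" → no match — must start with "x"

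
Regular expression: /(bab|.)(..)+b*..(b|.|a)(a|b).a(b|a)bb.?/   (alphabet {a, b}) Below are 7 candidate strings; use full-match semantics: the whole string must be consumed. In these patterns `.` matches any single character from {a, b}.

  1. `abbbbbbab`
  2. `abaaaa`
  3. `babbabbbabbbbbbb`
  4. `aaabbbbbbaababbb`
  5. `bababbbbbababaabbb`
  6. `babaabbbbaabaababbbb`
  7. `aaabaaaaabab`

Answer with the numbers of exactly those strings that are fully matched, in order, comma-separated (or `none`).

1 → no match
2 → no match
3 → no match
4 → match
5 → match
6 → no match
7 → no match

4, 5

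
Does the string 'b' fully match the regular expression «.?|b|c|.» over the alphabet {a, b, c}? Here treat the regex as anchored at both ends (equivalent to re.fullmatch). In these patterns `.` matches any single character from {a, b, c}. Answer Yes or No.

Yes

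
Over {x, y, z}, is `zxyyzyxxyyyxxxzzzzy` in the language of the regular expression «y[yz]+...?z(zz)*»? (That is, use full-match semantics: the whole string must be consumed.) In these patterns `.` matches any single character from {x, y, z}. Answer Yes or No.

No

Every match must start with `y`, but `zxyyzyxxyyyxxxzzzzy` does not.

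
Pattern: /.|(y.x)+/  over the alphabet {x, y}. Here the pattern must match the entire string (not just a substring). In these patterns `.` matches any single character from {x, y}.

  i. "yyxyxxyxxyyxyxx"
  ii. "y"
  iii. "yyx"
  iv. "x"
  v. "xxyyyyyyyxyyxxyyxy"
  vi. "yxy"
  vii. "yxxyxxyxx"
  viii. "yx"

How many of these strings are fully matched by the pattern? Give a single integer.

5

i → match
ii. "y" → match
iii. "yyx" → match
iv. "x" → match
v → no match
vi. "yxy" → no match
vii. "yxxyxxyxx" → match
viii. "yx" → no match
Total matched: 5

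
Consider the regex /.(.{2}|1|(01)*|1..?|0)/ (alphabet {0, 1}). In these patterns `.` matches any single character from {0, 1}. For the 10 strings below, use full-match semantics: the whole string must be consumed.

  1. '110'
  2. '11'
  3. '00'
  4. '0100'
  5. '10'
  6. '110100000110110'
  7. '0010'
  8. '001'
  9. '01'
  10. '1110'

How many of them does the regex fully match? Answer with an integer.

1 → match
2 → match
3 → match
4 → match
5 → match
6 → no match
7 → no match
8 → match
9 → match
10 → match
Total matched: 8

8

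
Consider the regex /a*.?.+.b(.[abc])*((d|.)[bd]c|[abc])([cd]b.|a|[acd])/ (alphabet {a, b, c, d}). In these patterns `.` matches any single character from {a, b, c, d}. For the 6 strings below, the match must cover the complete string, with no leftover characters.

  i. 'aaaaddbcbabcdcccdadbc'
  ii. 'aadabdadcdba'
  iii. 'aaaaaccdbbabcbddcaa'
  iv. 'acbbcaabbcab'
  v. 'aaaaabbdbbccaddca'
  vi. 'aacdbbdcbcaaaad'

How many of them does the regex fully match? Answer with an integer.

i → no match
ii. 'aadabdadcdba' → no match
iii → no match
iv. 'acbbcaabbcab' → no match
v → match
vi → match
Total matched: 2

2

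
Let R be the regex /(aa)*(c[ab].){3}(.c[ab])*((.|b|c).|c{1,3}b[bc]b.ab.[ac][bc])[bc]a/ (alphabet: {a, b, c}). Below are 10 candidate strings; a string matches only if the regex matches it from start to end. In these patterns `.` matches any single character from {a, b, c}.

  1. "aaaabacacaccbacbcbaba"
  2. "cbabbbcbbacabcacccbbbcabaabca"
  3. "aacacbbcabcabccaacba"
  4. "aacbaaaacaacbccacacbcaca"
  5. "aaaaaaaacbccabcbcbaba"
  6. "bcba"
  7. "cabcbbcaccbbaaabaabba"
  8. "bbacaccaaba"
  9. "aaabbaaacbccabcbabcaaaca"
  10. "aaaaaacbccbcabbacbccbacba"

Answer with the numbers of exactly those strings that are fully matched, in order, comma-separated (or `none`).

1 → no match
2 → no match
3 → no match
4 → no match
5 → match
6 → no match
7 → no match
8 → no match
9 → no match
10 → no match

5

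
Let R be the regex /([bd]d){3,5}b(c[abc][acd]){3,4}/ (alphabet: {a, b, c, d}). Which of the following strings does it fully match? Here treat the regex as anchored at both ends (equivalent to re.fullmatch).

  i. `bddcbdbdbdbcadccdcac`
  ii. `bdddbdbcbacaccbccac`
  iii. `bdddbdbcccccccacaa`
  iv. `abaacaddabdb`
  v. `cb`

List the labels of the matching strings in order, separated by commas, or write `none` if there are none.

ii

i → no match
ii → match
iii → no match
iv → no match
v → no match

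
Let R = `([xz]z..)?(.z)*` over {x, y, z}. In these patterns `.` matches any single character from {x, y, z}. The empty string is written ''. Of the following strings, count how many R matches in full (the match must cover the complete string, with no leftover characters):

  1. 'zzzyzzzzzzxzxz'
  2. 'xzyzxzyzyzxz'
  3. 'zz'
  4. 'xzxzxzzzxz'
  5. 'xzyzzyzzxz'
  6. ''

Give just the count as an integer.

5

1 → match
2. 'xzyzxzyzyzxz' → match
3. 'zz' → match
4. 'xzxzxzzzxz' → match
5. 'xzyzzyzzxz' → no match
6. '' → match
Total matched: 5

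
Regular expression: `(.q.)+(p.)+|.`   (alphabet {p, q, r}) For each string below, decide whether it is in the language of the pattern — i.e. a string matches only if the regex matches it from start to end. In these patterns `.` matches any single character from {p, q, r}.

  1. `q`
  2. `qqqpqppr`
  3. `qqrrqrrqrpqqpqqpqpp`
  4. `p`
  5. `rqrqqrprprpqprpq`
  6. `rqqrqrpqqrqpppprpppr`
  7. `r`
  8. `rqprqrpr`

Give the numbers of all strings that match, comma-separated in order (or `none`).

1 → match
2 → match
3 → match
4 → match
5 → match
6 → match
7 → match
8 → match

1, 2, 3, 4, 5, 6, 7, 8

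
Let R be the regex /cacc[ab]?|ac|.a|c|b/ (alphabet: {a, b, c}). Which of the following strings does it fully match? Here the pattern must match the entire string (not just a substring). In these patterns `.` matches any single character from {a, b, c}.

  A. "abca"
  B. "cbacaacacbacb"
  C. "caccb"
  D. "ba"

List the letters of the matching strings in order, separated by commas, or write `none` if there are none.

C, D

A. "abca" → no match
B → no match
C. "caccb" → match
D. "ba" → match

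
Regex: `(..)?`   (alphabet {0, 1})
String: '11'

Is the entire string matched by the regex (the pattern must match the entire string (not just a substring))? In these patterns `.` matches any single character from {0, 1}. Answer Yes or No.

Yes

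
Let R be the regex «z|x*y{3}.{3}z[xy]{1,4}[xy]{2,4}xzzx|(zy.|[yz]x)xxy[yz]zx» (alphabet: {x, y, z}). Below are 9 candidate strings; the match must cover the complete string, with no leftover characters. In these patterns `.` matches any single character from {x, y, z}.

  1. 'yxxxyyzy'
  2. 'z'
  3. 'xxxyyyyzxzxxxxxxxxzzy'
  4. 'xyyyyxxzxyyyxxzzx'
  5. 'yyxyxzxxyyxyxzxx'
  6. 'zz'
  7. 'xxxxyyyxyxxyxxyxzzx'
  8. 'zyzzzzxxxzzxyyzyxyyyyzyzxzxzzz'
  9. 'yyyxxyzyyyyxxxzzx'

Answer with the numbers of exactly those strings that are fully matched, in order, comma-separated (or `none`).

2, 4, 9

1 → no match
2 → match
3 → no match
4 → match
5 → no match
6 → no match
7 → no match
8 → no match
9 → match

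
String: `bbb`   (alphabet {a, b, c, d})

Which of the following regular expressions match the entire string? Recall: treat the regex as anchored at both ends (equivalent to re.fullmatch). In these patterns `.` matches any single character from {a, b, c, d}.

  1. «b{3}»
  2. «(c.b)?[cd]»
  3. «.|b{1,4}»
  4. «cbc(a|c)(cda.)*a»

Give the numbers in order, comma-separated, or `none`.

1, 3

1 → match
2 → no match
3 → match
4 → no match — must start with `cbc`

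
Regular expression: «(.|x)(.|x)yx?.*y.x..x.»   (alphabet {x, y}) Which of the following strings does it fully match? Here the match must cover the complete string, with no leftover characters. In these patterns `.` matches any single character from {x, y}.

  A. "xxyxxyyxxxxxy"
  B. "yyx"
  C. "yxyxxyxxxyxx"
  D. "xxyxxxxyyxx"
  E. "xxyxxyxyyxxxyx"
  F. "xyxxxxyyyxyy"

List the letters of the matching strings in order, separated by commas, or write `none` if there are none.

A, C

A → match
B → no match
C → match
D → no match
E → no match
F → no match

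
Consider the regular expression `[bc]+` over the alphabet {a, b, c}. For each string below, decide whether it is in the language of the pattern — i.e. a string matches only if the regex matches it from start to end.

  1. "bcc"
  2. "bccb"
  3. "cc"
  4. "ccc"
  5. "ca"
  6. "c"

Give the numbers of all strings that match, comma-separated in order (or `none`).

1 → match
2 → match
3 → match
4 → match
5 → no match
6 → match

1, 2, 3, 4, 6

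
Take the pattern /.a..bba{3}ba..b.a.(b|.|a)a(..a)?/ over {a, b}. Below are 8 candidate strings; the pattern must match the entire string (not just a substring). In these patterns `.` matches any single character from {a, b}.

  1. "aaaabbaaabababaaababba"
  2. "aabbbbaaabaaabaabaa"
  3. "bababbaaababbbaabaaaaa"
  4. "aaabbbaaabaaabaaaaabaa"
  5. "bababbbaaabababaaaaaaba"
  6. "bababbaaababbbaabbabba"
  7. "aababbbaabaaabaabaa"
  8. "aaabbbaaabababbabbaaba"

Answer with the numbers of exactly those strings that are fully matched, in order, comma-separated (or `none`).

1, 2, 3, 4, 6, 8

1 → match
2 → match
3 → match
4 → match
5 → no match
6 → match
7 → no match
8 → match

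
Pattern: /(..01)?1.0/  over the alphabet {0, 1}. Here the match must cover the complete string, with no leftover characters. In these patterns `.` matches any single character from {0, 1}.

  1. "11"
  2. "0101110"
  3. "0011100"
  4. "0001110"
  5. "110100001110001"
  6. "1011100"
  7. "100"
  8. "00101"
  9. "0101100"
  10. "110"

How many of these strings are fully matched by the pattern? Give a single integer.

5

1. "11" → no match — must end with "0"
2. "0101110" → match
3. "0011100" → no match
4. "0001110" → match
5 → no match — must end with "0"
6. "1011100" → no match
7. "100" → match
8. "00101" → no match — must end with "0"
9. "0101100" → match
10. "110" → match
Total matched: 5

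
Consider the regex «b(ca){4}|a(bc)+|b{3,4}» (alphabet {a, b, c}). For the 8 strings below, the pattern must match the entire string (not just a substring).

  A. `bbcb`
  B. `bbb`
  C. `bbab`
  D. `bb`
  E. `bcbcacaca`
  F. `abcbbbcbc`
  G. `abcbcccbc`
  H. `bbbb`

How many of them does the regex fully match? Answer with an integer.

2

A → no match
B → match
C → no match
D → no match
E → no match
F → no match
G → no match
H → match
Total matched: 2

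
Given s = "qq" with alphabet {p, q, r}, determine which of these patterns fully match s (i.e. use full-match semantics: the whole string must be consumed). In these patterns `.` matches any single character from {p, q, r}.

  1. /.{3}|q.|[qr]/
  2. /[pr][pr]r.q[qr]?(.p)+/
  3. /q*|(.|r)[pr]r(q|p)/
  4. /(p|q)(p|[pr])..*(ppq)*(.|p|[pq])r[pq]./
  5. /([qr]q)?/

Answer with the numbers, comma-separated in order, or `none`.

1 → match
2 → no match — must end with "p"
3 → match
4 → no match
5 → match

1, 3, 5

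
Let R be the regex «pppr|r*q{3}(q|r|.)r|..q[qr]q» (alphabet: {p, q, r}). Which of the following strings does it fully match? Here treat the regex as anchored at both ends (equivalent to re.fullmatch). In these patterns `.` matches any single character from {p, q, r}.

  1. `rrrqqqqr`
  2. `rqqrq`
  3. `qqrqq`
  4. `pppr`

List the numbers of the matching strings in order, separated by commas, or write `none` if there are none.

1, 2, 4

1 → match
2 → match
3 → no match
4 → match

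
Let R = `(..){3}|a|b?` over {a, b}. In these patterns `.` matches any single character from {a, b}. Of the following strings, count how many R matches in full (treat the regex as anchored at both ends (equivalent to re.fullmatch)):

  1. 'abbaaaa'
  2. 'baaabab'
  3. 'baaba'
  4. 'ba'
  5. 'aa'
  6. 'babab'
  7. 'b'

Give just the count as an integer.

1 → no match
2 → no match
3 → no match
4 → no match
5 → no match
6 → no match
7 → match
Total matched: 1

1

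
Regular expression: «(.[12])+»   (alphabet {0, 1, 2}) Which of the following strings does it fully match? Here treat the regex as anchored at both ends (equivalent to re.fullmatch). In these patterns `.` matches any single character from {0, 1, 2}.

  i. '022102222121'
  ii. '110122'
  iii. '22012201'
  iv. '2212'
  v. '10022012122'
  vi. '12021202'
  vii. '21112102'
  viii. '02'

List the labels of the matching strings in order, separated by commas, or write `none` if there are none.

i, ii, iii, iv, vi, vii, viii

i. '022102222121' → match
ii. '110122' → match
iii. '22012201' → match
iv. '2212' → match
v. '10022012122' → no match
vi. '12021202' → match
vii. '21112102' → match
viii. '02' → match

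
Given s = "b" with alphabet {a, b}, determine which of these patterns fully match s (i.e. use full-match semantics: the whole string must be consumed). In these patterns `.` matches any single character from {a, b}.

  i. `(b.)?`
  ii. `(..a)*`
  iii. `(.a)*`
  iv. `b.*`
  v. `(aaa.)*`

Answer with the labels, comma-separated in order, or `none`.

i → no match
ii → no match
iii → no match
iv → match
v → no match

iv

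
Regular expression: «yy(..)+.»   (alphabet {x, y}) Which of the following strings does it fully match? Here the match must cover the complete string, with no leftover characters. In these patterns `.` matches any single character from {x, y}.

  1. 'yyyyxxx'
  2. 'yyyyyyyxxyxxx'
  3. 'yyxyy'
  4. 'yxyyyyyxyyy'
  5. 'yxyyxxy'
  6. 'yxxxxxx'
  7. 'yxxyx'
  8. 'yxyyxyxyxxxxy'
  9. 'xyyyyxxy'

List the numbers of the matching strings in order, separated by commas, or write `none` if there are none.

1 → match
2 → match
3 → match
4 → no match — must start with 'yy'
5 → no match — must start with 'yy'
6 → no match — must start with 'yy'
7 → no match — must start with 'yy'
8 → no match — must start with 'yy'
9 → no match — must start with 'yy'

1, 2, 3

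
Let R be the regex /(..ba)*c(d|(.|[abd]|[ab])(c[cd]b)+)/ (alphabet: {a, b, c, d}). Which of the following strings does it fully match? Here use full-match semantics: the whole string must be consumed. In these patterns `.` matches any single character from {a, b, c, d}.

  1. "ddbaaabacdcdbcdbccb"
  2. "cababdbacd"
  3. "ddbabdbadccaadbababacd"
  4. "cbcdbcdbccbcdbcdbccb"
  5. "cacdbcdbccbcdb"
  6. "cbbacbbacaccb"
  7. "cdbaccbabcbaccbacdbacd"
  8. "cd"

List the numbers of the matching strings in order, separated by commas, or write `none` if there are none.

1 → match
2 → match
3 → no match
4 → match
5 → match
6 → match
7 → match
8 → match

1, 2, 4, 5, 6, 7, 8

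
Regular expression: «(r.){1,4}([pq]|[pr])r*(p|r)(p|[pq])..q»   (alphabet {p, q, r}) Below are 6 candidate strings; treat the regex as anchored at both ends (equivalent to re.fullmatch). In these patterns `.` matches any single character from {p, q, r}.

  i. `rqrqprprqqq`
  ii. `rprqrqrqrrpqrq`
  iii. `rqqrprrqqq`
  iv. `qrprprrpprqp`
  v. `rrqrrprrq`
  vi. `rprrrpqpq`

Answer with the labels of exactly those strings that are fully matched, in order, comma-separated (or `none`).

ii, v, vi

i → no match
ii → match
iii → no match
iv → no match — must start with `r`
v → match
vi → match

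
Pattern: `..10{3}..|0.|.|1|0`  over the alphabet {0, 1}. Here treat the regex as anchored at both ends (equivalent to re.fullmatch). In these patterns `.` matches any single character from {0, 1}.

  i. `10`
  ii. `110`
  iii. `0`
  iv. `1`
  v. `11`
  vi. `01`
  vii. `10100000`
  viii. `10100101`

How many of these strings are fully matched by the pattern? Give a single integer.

4

i → no match
ii → no match
iii → match
iv → match
v → no match
vi → match
vii → match
viii → no match
Total matched: 4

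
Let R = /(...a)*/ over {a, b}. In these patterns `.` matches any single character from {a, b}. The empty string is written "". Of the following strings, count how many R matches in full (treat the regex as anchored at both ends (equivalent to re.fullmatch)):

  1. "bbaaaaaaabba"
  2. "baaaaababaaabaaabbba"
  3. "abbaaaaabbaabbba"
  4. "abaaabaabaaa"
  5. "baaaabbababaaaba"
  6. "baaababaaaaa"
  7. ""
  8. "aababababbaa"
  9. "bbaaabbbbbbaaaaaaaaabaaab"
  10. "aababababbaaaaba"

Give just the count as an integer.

9

1 → match
2 → match
3 → match
4 → match
5 → match
6 → match
7 → match
8 → match
9 → no match
10 → match
Total matched: 9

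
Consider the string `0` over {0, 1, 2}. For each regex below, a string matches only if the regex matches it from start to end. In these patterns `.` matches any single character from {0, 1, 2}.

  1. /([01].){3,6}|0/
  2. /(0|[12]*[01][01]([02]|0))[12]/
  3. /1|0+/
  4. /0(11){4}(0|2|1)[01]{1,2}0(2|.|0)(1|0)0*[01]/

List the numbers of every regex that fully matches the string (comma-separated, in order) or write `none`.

1, 3

1 → match
2 → no match
3 → match
4 → no match — must start with `011`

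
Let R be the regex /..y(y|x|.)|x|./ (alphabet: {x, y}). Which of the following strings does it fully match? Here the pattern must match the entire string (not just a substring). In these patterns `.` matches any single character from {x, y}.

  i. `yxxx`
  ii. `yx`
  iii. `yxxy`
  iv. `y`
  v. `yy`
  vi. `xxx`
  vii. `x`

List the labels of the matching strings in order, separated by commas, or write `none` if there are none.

i → no match
ii → no match
iii → no match
iv → match
v → no match
vi → no match
vii → match

iv, vii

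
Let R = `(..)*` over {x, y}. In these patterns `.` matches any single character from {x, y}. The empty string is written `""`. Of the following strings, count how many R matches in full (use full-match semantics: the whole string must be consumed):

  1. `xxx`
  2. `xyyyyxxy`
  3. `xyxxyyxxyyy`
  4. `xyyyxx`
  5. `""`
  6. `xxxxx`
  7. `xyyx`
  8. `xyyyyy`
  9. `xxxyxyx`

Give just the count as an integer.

1 → no match
2 → match
3 → no match
4 → match
5 → match
6 → no match
7 → match
8 → match
9 → no match
Total matched: 5

5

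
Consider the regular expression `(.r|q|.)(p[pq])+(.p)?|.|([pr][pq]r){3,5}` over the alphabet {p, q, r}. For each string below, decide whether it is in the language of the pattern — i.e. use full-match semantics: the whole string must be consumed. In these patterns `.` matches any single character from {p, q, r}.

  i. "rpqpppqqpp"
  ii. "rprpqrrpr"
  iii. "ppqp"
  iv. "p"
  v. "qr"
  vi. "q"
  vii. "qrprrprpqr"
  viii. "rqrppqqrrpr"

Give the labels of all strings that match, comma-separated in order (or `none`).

i → no match
ii → match
iii → no match
iv → match
v → no match
vi → match
vii → no match
viii → no match

ii, iv, vi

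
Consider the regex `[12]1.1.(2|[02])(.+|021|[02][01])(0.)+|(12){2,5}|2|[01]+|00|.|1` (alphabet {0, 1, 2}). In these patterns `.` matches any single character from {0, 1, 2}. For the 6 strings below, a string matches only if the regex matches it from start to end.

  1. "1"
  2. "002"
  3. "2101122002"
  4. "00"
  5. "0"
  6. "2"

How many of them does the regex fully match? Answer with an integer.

5

1. "1" → match
2. "002" → no match
3. "2101122002" → match
4. "00" → match
5. "0" → match
6. "2" → match
Total matched: 5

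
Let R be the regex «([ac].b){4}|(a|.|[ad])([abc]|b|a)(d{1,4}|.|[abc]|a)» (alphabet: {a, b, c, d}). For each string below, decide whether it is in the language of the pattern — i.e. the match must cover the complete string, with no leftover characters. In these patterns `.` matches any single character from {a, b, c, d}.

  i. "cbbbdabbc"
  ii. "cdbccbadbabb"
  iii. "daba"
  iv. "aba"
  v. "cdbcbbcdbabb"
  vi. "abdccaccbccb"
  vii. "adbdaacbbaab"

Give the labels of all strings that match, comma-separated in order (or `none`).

i. "cbbbdabbc" → no match
ii. "cdbccbadbabb" → match
iii. "daba" → no match
iv. "aba" → match
v. "cdbcbbcdbabb" → match
vi. "abdccaccbccb" → no match
vii. "adbdaacbbaab" → no match

ii, iv, v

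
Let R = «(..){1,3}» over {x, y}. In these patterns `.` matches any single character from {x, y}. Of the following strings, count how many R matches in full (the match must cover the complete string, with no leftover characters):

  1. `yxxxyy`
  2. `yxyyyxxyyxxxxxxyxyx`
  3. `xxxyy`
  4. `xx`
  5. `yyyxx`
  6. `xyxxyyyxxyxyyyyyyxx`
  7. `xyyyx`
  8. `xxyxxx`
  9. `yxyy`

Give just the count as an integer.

4

1. `yxxxyy` → match
2 → no match
3. `xxxyy` → no match
4. `xx` → match
5. `yyyxx` → no match
6 → no match
7. `xyyyx` → no match
8. `xxyxxx` → match
9. `yxyy` → match
Total matched: 4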